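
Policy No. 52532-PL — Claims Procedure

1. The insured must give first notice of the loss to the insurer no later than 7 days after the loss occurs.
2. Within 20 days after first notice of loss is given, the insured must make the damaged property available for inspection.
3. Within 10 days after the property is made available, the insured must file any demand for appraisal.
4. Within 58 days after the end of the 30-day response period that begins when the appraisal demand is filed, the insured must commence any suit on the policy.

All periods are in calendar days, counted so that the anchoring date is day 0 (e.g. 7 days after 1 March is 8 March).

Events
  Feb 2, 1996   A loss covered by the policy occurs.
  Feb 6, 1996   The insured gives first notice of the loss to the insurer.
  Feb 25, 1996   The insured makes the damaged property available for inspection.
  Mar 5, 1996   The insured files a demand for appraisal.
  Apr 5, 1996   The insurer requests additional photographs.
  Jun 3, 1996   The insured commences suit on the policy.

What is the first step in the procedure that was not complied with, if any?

Step 1: 7 days after Feb 2, 1996 (when the loss occurs) is Feb 9, 1996; Feb 6, 1996 is within that limit.
Step 2: 20 days after Feb 6, 1996 (when first notice of loss is given) is Feb 26, 1996; completed Feb 25, 1996, before the deadline.
Step 3: 10 days after Feb 25, 1996 (when the property is made available) is Mar 6, 1996; Mar 5, 1996 is within that limit.
Step 4: 58 days after Apr 4, 1996 (end of the 30-day response period, which began when the appraisal demand is filed on Mar 5, 1996) is Jun 1, 1996; Jun 3, 1996 misses that deadline by 2 days.

Step 4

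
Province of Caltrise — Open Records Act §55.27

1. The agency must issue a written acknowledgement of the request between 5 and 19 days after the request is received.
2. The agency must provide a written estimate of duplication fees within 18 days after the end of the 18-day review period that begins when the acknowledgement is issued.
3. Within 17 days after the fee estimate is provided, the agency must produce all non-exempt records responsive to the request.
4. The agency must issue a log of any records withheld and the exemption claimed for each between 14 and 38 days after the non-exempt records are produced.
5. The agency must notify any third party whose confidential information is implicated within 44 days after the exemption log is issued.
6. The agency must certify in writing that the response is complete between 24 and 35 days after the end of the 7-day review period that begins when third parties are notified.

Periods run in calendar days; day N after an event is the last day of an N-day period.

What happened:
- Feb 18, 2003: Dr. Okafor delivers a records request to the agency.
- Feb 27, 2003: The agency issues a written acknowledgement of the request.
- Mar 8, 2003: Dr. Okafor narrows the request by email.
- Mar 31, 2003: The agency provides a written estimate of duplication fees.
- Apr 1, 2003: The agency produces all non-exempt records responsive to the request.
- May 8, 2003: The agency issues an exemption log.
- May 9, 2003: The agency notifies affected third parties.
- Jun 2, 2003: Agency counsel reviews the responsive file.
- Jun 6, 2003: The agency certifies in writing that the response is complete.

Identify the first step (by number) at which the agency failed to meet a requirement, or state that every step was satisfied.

Step 1: the window is 5–19 days after Feb 18, 2003 (when the request is received), so Feb 23, 2003 through Mar 9, 2003; done Feb 27, 2003 — within the window.
Step 2: 18 days after Mar 17, 2003 (end of the 18-day review period, which began when the acknowledgement is issued on Feb 27, 2003) is Apr 4, 2003; completed Mar 31, 2003, before the deadline.
Step 3: 17 days after Mar 31, 2003 (when the fee estimate is provided) is Apr 17, 2003; completed Apr 1, 2003, before the deadline.
Step 4: the window is 14–38 days after Apr 1, 2003 (when the non-exempt records are produced), so Apr 15, 2003 through May 9, 2003; done May 8, 2003 — within the window.
Step 5: 44 days after May 8, 2003 (when the exemption log is issued) is Jun 21, 2003; May 9, 2003 is within that limit.
Step 6: the window is 24–35 days after May 16, 2003 (end of the 7-day review period, which began when third parties are notified on May 9, 2003), so Jun 9, 2003 through Jun 20, 2003; done Jun 6, 2003 — 3 days before the window opened.

Step 6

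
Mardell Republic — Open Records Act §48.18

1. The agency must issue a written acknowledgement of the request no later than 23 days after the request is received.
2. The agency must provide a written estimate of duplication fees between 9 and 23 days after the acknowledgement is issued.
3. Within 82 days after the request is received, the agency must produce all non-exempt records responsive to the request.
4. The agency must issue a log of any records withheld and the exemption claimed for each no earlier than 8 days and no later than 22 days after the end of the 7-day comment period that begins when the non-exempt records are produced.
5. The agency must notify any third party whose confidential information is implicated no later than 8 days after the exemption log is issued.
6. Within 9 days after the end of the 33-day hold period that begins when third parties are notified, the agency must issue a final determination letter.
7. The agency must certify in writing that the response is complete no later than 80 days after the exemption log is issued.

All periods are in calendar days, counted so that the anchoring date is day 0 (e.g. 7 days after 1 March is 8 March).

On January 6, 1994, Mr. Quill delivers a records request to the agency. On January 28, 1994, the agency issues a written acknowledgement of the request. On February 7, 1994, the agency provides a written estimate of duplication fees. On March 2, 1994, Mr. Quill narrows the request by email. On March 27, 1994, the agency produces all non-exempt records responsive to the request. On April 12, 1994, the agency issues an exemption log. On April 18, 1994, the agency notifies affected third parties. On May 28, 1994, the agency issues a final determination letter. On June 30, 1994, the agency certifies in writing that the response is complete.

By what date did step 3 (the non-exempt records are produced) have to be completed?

March 29, 1994

Step 3 runs from January 6, 1994, when the request is received. 82 days after January 6, 1994 is March 29, 1994.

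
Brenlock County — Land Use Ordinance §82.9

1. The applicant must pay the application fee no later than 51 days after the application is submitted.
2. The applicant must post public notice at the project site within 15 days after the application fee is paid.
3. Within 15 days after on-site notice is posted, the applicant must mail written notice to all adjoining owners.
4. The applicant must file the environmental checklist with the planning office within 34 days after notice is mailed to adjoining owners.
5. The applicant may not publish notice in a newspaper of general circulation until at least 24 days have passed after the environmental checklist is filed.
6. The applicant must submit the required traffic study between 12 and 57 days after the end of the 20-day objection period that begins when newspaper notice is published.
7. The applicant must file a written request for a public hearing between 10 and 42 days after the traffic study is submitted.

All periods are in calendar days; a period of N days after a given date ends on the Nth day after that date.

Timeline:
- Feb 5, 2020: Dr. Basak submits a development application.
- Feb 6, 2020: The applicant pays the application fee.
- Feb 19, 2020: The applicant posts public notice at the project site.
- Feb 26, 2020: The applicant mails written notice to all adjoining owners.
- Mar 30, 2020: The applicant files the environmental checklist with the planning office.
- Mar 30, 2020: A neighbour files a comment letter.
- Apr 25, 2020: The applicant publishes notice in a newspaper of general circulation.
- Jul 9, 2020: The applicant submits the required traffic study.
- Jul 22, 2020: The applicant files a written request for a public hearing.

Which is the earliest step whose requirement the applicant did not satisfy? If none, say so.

None — every step was satisfied

(1) due by Feb 5, 2020 + 51 days = Mar 27, 2020; completed Feb 6, 2020, before the deadline.
(2) due by Feb 6, 2020 + 15 days = Feb 21, 2020; completed Feb 19, 2020, before the deadline.
(3) due by Feb 19, 2020 + 15 days = Mar 5, 2020; completed Feb 26, 2020, before the deadline.
(4) due by Feb 26, 2020 + 34 days = Mar 31, 2020; completed Mar 30, 2020, before the deadline.
(5) permitted from Mar 30, 2020 + 24 days = Apr 23, 2020 onward; done Apr 25, 2020, after the minimum wait.
(6) the permitted window runs from May 15, 2020 + 12 = May 27, 2020 to May 15, 2020 + 57 = Jul 11, 2020; done Jul 9, 2020, which is between those dates.
(7) the permitted window runs from Jul 9, 2020 + 10 = Jul 19, 2020 to Jul 9, 2020 + 42 = Aug 20, 2020; done Jul 22, 2020, which is between those dates.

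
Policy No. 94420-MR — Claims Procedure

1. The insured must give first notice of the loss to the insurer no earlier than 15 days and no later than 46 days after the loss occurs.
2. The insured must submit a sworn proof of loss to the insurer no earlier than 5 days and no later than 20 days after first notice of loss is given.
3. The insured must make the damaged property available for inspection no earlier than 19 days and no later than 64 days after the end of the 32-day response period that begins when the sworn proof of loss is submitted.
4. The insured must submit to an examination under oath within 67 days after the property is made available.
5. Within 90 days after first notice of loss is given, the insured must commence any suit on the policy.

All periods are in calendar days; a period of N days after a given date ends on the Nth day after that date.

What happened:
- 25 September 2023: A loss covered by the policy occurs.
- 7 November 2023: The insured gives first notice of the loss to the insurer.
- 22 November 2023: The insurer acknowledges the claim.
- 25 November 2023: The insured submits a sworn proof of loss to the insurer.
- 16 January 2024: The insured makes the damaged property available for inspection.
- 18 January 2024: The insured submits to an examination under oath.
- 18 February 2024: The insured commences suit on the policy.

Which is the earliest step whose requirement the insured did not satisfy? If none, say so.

(1) the permitted window runs from 25 September 2023 + 15 = 10 October 2023 to 25 September 2023 + 46 = 10 November 2023; 7 November 2023 falls inside that range.
(2) the permitted window runs from 7 November 2023 + 5 = 12 November 2023 to 7 November 2023 + 20 = 27 November 2023; done 25 November 2023 — within the window.
(3) the permitted window runs from 27 December 2023 + 19 = 15 January 2024 to 27 December 2023 + 64 = 29 February 2024; done 16 January 2024 — within the window.
(4) due by 16 January 2024 + 67 days = 23 March 2024; 18 January 2024 is within that limit.
(5) due by 7 November 2023 + 90 days = 5 February 2024; not done until 18 February 2024, 13 days after the deadline.
The analysis stops there.

Step 5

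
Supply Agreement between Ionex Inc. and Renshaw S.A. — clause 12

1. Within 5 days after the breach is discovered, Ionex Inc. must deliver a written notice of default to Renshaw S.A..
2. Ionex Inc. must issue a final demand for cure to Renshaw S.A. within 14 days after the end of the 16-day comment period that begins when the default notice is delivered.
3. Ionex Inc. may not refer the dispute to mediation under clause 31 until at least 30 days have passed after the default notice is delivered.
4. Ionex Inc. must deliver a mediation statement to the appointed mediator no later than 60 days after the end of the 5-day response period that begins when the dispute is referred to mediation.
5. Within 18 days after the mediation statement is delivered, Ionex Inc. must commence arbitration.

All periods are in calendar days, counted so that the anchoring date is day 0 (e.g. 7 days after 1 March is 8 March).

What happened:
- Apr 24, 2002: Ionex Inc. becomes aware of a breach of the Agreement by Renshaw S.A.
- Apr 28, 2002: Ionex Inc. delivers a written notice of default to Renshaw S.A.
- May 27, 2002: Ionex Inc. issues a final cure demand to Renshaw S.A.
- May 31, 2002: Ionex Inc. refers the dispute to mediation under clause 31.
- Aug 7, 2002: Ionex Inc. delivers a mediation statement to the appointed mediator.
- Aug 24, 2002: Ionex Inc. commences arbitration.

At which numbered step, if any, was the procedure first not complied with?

Step 1: 5 days after Apr 24, 2002 (when the breach is discovered) is Apr 29, 2002; done Apr 28, 2002 — timely.
Step 2: 14 days after May 14, 2002 (end of the 16-day comment period, which began when the default notice is delivered on Apr 28, 2002) is May 28, 2002; May 27, 2002 is within that limit.
Step 3: the earliest permitted date is 30 days after Apr 28, 2002 (when the default notice is delivered), i.e. May 28, 2002; done May 31, 2002, after the minimum wait.
Step 4: 60 days after Jun 5, 2002 (end of the 5-day response period, which began when the dispute is referred to mediation on May 31, 2002) is Aug 4, 2002; done Aug 7, 2002 — 3 days late.

Step 4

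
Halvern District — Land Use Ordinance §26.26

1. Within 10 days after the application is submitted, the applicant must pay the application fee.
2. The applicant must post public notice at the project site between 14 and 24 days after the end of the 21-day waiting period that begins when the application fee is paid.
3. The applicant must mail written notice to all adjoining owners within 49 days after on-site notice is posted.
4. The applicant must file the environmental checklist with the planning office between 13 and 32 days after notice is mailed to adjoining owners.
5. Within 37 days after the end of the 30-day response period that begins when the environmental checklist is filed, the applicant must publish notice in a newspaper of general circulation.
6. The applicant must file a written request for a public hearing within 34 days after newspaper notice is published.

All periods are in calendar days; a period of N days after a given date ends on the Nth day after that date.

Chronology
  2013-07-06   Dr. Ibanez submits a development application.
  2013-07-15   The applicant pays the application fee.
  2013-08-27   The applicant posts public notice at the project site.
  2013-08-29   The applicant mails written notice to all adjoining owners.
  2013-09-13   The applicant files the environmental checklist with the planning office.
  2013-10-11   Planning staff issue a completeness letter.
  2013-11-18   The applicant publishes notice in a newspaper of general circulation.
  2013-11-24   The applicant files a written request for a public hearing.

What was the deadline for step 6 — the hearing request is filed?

2013-12-22

Step 6 runs from 2013-11-18, when newspaper notice is published. 34 days after 2013-11-18 is 2013-12-22.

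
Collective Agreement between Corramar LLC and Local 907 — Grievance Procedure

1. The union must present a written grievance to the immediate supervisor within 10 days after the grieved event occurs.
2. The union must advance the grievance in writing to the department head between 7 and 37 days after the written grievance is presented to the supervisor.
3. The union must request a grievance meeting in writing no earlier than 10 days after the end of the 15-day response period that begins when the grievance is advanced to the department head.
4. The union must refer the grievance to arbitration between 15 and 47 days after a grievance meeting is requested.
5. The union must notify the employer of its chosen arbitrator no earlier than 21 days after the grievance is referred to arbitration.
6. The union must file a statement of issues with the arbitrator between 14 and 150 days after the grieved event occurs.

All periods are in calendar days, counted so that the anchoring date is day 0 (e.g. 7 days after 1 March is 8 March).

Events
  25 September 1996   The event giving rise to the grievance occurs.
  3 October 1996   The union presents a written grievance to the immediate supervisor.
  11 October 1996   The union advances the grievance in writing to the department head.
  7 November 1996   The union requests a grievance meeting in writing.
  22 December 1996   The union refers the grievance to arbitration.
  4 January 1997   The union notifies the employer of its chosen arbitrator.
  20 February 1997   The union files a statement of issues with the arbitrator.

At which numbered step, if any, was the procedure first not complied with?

Step 1 — counting 10 days from 25 September 1996 (when the grieved event occurs) gives a deadline of 5 October 1996; 3 October 1996 is within that limit.
Step 2 — 7 and 37 days from 3 October 1996 (when the written grievance is presented to the supervisor) are 10 October 1996 and 9 November 1996 respectively; done 11 October 1996, which is between those dates.
Step 3 — must wait 10 days from 26 October 1996 (end of the 15-day response period, which began when the grievance is advanced to the department head on 11 October 1996), so not before 5 November 1996; 7 November 1996 is on or after that date.
Step 4 — 15 and 47 days from 7 November 1996 (when a grievance meeting is requested) are 22 November 1996 and 24 December 1996 respectively; done 22 December 1996 — within the window.
Step 5 — must wait 21 days from 22 December 1996 (when the grievance is referred to arbitration), so not before 12 January 1997; 4 January 1997 is 8 days before the earliest permitted date.
The analysis stops there.

Step 5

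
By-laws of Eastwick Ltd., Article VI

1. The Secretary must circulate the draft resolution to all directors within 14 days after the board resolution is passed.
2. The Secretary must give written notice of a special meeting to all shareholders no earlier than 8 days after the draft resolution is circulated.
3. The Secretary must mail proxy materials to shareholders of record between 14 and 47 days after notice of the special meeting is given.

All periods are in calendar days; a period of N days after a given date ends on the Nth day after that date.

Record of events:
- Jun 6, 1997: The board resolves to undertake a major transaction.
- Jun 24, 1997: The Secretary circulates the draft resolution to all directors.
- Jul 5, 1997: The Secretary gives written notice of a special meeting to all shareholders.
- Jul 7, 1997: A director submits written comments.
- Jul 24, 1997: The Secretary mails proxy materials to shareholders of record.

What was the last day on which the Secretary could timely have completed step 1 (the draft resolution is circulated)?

Step 1 runs from Jun 6, 1997, when the board resolution is passed. 14 days after Jun 6, 1997 is Jun 20, 1997.

Jun 20, 1997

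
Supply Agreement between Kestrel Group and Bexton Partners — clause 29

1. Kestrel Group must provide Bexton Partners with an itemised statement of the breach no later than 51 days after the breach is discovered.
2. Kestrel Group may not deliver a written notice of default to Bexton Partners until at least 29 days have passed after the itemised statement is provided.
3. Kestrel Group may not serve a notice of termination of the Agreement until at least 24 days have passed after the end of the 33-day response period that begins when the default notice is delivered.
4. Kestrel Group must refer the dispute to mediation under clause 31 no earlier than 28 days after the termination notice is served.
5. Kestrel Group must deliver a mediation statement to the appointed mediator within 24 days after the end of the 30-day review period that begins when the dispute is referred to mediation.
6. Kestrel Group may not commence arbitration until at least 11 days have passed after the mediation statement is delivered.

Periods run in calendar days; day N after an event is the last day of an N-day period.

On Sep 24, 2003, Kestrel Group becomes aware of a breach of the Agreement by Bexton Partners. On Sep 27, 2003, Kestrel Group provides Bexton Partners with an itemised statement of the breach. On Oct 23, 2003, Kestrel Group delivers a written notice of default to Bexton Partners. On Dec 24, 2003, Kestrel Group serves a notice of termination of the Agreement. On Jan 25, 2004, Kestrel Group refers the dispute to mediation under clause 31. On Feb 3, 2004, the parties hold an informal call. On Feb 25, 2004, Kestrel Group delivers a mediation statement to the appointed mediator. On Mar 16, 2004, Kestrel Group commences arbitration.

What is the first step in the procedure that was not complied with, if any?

Step 2

(1) due by Sep 24, 2003 + 51 days = Nov 14, 2003; Sep 27, 2003 is within that limit.
(2) permitted from Sep 27, 2003 + 29 days = Oct 26, 2003 onward; done Oct 23, 2003 — 3 days too early.
No need to go further; step 2 was not satisfied.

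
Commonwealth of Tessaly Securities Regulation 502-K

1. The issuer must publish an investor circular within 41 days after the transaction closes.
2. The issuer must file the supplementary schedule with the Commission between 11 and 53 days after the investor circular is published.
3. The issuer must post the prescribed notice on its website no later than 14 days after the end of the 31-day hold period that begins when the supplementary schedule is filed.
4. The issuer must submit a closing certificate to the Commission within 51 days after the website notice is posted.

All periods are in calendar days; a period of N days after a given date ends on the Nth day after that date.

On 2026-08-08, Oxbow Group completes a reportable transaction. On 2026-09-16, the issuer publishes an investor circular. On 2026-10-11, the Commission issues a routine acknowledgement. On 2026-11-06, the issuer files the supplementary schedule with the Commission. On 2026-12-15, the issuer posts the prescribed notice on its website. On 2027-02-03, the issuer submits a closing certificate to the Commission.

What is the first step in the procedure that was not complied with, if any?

Step 1: 41 days after 2026-08-08 (when the transaction closes) is 2026-09-18; completed 2026-09-16, before the deadline.
Step 2: the window is 11–53 days after 2026-09-16 (when the investor circular is published), so 2026-09-27 through 2026-11-08; done 2026-11-06 — within the window.
Step 3: 14 days after 2026-12-07 (end of the 31-day hold period, which began when the supplementary schedule is filed on 2026-11-06) is 2026-12-21; done 2026-12-15 — timely.
Step 4: 51 days after 2026-12-15 (when the website notice is posted) is 2027-02-04; completed 2027-02-03, before the deadline.

None — every step was satisfied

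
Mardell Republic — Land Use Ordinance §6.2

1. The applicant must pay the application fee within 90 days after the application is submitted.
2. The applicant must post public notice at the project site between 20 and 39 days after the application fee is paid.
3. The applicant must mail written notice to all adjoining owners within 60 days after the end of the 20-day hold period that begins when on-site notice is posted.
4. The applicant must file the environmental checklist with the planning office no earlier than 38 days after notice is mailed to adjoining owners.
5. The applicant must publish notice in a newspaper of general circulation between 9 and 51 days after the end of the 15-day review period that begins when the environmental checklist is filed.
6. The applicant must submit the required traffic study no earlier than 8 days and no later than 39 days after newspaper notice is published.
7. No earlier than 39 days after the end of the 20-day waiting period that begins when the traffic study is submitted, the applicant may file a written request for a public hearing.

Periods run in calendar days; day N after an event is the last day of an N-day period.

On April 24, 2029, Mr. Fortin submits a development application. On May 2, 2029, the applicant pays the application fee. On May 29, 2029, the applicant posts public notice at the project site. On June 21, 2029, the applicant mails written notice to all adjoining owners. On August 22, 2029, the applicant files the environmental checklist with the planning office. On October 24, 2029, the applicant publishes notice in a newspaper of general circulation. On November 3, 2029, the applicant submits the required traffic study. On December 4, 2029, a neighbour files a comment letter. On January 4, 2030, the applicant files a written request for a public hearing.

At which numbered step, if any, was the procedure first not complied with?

None — every step was satisfied

(1) due by April 24, 2029 + 90 days = July 23, 2029; May 2, 2029 is within that limit.
(2) the permitted window runs from May 2, 2029 + 20 = May 22, 2029 to May 2, 2029 + 39 = June 10, 2029; done May 29, 2029, which is between those dates.
(3) due by June 18, 2029 + 60 days = August 17, 2029; completed June 21, 2029, before the deadline.
(4) permitted from June 21, 2029 + 38 days = July 29, 2029 onward; done August 22, 2029 — permitted.
(5) the permitted window runs from September 6, 2029 + 9 = September 15, 2029 to September 6, 2029 + 51 = October 27, 2029; done October 24, 2029 — within the window.
(6) the permitted window runs from October 24, 2029 + 8 = November 1, 2029 to October 24, 2029 + 39 = December 2, 2029; done November 3, 2029, which is between those dates.
(7) permitted from November 23, 2029 + 39 days = January 1, 2030 onward; done January 4, 2030 — permitted.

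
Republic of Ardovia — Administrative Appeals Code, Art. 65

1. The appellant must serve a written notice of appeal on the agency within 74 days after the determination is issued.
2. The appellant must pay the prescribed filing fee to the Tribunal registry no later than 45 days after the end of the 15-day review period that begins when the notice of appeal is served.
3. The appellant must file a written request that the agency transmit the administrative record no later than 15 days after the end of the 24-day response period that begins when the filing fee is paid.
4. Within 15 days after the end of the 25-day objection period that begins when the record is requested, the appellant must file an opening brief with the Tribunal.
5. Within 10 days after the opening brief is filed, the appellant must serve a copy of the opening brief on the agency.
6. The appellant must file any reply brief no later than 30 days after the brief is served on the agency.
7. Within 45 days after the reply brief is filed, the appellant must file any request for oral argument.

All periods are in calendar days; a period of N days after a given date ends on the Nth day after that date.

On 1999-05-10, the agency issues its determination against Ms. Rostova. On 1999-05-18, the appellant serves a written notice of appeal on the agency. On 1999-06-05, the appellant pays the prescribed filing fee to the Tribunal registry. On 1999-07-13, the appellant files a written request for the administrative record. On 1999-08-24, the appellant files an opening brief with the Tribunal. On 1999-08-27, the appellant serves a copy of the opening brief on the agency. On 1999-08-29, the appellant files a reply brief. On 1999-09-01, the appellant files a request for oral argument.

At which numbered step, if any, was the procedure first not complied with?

Step 1: 74 days after 1999-05-10 (when the determination is issued) is 1999-07-23; 1999-05-18 is within that limit.
Step 2: 45 days after 1999-06-02 (end of the 15-day review period, which began when the notice of appeal is served on 1999-05-18) is 1999-07-17; completed 1999-06-05, before the deadline.
Step 3: 15 days after 1999-06-29 (end of the 24-day response period, which began when the filing fee is paid on 1999-06-05) is 1999-07-14; done 1999-07-13 — timely.
Step 4: 15 days after 1999-08-07 (end of the 25-day objection period, which began when the record is requested on 1999-07-13) is 1999-08-22; not done until 1999-08-24, 2 days after the deadline.

Step 4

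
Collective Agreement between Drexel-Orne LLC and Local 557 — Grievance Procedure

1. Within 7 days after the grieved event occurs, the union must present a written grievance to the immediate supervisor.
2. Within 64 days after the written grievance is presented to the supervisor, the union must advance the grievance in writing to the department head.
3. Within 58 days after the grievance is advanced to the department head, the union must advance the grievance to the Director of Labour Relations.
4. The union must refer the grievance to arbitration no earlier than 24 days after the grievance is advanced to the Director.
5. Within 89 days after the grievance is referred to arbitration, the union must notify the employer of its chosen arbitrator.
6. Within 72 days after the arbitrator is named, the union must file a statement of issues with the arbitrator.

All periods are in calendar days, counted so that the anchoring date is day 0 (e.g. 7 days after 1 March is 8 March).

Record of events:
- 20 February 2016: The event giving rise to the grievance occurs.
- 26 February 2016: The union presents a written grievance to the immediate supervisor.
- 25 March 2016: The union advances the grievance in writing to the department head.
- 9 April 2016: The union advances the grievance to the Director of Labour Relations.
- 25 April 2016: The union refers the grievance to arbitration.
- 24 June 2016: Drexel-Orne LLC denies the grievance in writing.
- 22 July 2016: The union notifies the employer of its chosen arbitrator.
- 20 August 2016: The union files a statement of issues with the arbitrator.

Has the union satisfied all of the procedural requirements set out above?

No

Step 1 — counting 7 days from 20 February 2016 (when the grieved event occurs) gives a deadline of 27 February 2016; completed 26 February 2016, before the deadline.
Step 2 — counting 64 days from 26 February 2016 (when the written grievance is presented to the supervisor) gives a deadline of 30 April 2016; completed 25 March 2016, before the deadline.
Step 3 — counting 58 days from 25 March 2016 (when the grievance is advanced to the department head) gives a deadline of 22 May 2016; completed 9 April 2016, before the deadline.
Step 4 — must wait 24 days from 9 April 2016 (when the grievance is advanced to the Director), so not before 3 May 2016; acted on 25 April 2016, 8 days prematurely.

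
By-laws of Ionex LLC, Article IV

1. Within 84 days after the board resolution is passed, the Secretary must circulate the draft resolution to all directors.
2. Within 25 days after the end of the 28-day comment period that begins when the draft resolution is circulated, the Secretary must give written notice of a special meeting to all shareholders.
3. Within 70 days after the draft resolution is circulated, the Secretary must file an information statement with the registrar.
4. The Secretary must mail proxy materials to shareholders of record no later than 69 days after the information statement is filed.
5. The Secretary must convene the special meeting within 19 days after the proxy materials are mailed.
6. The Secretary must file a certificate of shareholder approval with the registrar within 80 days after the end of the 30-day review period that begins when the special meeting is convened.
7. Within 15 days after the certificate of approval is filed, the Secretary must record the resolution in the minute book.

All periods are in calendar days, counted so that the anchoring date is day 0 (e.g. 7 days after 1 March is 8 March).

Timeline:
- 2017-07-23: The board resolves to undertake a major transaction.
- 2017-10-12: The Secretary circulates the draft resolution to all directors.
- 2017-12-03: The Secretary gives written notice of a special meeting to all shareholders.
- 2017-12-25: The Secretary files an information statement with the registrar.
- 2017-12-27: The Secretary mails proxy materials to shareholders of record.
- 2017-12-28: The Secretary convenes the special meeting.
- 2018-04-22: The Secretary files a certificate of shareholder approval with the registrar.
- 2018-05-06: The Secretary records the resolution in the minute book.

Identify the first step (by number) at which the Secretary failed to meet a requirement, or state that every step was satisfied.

Step 3

Step 1 — counting 84 days from 2017-07-23 (when the board resolution is passed) gives a deadline of 2017-10-15; done 2017-10-12 — timely.
Step 2 — counting 25 days from 2017-11-09 (end of the 28-day comment period, which began when the draft resolution is circulated on 2017-10-12) gives a deadline of 2017-12-04; 2017-12-03 is within that limit.
Step 3 — counting 70 days from 2017-10-12 (when the draft resolution is circulated) gives a deadline of 2017-12-21; not done until 2017-12-25, 4 days after the deadline.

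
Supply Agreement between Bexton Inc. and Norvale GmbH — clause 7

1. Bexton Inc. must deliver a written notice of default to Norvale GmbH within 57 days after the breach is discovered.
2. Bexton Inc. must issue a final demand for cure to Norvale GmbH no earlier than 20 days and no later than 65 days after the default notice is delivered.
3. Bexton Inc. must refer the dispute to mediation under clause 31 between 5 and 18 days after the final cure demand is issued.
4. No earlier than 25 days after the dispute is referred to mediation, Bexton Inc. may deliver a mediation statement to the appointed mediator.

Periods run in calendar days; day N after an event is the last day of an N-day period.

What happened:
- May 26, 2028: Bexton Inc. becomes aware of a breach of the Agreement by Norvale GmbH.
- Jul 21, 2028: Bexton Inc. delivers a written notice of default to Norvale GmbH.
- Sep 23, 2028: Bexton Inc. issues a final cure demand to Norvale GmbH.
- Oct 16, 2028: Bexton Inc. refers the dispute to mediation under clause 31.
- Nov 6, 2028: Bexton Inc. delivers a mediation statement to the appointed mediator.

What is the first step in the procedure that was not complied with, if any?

Step 1 — counting 57 days from May 26, 2028 (when the breach is discovered) gives a deadline of Jul 22, 2028; Jul 21, 2028 is within that limit.
Step 2 — 20 and 65 days from Jul 21, 2028 (when the default notice is delivered) are Aug 10, 2028 and Sep 24, 2028 respectively; done Sep 23, 2028 — within the window.
Step 3 — 5 and 18 days from Sep 23, 2028 (when the final cure demand is issued) are Sep 28, 2028 and Oct 11, 2028 respectively; done Oct 16, 2028 — 5 days after the window closed.

Step 3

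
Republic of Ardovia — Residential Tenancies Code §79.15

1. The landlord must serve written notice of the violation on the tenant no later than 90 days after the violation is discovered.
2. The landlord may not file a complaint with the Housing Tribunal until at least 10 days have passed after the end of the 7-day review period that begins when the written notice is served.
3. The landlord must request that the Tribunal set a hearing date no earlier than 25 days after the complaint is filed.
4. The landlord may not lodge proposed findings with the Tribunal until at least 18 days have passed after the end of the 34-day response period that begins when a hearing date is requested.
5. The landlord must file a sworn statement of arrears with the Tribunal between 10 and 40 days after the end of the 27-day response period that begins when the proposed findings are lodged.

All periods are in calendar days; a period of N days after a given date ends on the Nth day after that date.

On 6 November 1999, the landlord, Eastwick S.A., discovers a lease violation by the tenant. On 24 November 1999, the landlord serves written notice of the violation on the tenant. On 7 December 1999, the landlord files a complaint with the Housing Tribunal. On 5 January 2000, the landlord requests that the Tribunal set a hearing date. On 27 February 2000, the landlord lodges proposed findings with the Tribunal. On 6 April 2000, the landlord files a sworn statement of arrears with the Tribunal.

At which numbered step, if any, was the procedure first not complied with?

Step 1 — counting 90 days from 6 November 1999 (when the violation is discovered) gives a deadline of 4 February 2000; done 24 November 1999 — timely.
Step 2 — must wait 10 days from 1 December 1999 (end of the 7-day review period, which began when the written notice is served on 24 November 1999), so not before 11 December 1999; done 7 December 1999 — 4 days too early.

Step 2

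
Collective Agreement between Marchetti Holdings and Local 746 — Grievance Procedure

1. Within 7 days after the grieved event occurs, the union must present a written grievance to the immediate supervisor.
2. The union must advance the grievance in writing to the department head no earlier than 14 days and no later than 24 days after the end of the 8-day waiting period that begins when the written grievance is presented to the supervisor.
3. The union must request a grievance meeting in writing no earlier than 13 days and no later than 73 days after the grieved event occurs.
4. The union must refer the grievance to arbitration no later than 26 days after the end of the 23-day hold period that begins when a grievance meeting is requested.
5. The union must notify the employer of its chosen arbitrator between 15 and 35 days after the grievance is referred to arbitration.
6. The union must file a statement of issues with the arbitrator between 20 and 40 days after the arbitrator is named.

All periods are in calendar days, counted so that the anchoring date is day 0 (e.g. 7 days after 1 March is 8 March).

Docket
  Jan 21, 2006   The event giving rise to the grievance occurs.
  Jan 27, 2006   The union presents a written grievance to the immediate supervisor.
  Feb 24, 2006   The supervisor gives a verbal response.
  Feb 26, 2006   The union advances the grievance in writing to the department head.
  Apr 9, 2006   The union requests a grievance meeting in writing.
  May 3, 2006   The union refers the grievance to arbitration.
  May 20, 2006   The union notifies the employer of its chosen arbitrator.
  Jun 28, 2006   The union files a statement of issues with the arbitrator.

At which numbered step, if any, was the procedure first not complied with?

Step 3

Step 1: 7 days after Jan 21, 2006 (when the grieved event occurs) is Jan 28, 2006; completed Jan 27, 2006, before the deadline.
Step 2: the window is 14–24 days after Feb 4, 2006 (end of the 8-day waiting period, which began when the written grievance is presented to the supervisor on Jan 27, 2006), so Feb 18, 2006 through Feb 28, 2006; done Feb 26, 2006, which is between those dates.
Step 3: the window is 13–73 days after Jan 21, 2006 (when the grieved event occurs), so Feb 3, 2006 through Apr 4, 2006; done Apr 9, 2006 — 5 days after the window closed.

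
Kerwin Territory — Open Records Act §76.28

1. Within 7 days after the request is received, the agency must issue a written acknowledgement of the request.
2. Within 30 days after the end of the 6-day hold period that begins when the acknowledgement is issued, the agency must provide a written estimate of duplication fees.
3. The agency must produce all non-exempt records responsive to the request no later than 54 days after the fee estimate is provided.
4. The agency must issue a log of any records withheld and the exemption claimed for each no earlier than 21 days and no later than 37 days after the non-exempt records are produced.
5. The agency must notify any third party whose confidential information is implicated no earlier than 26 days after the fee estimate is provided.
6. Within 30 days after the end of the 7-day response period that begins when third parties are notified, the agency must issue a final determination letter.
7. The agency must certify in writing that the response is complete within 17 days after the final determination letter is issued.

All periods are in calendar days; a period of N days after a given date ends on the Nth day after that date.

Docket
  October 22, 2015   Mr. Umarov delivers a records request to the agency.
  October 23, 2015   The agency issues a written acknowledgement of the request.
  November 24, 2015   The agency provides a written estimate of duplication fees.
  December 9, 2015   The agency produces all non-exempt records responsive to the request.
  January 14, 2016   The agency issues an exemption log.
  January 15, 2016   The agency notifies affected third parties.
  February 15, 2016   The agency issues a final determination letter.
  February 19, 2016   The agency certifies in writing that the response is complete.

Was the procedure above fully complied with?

Yes

(1) due by October 22, 2015 + 7 days = October 29, 2015; done October 23, 2015 — timely.
(2) due by October 29, 2015 + 30 days = November 28, 2015; completed November 24, 2015, before the deadline.
(3) due by November 24, 2015 + 54 days = January 17, 2016; done December 9, 2015 — timely.
(4) the permitted window runs from December 9, 2015 + 21 = December 30, 2015 to December 9, 2015 + 37 = January 15, 2016; January 14, 2016 falls inside that range.
(5) permitted from November 24, 2015 + 26 days = December 20, 2015 onward; done January 15, 2016, after the minimum wait.
(6) due by January 22, 2016 + 30 days = February 21, 2016; done February 15, 2016 — timely.
(7) due by February 15, 2016 + 17 days = March 3, 2016; completed February 19, 2016, before the deadline.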